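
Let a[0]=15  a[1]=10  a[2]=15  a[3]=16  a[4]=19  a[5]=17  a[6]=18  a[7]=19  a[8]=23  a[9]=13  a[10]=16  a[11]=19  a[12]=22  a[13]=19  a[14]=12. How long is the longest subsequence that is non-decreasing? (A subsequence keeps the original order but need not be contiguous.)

8

Let dp[i] be the length of the longest such subsequence ending at index i:
i:      0  1  2  3  4  5  6  7  8  9 10 11 12 13 14
a[i]:  15 10 15 16 19 17 18 19 23 13 16 19 22 19 12
dp:     1  1  2  3  4  4  5  6  7  2  4  7  8  8  2
Maximum dp value is 8.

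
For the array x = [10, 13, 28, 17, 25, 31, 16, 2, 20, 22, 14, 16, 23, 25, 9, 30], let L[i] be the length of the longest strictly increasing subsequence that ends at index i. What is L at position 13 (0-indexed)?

dp[i] = 1 + max{dp[j] : j<i, x[j]<x[i]} (or 1 if no such j):
i:      0  1  2  3  4  5  6  7  8  9 10 11 12 13 14 15
x[i]:  10 13 28 17 25 31 16  2 20 22 14 16 23 25  9 30
dp:     1  2  3  3  4  5  3  1  4  5  3  4  6  7  2  8
At index 13 the value is 7.

7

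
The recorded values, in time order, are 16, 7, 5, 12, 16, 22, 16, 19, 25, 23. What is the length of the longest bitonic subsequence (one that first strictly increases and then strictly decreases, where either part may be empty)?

inc[i] = longest strictly increasing subsequence ending at i; dec[i] = longest strictly decreasing subsequence starting at i:
i:      1  2  3  4  5  6  7  8  9 10
a[i]:  16  7  5 12 16 22 16 19 25 23
inc:    1  1  1  2  3  4  3  4  5  5
dec:    3  2  1  1  1  2  1  1  2  1
Best peak at i=9 (value 25): inc=5, dec=2, length 5+2−1 = 6.

6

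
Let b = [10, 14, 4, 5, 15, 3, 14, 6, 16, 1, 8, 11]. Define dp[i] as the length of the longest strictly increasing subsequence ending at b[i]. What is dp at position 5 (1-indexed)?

dp[i] = 1 + max{dp[j] : j<i, b[j]<b[i]} (or 1 if no such j):
i:      1  2  3  4  5  6  7  8  9 10 11 12
b[i]:  10 14  4  5 15  3 14  6 16  1  8 11
dp:     1  2  1  2  3  1  3  3  4  1  4  5
At index 5 the value is 3.

3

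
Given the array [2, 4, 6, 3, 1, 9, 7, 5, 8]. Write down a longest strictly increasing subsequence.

2, 4, 6, 7, 8

Patience tails give the LIS length; then backtrack through the dp parents:
2 → extends → [2]
4 → extends → [2, 4]
6 → extends → [2, 4, 6]
3 → replaces 4 → [2, 3, 6]
1 → replaces 2 → [1, 3, 6]
9 → extends → [1, 3, 6, 9]
7 → replaces 9 → [1, 3, 6, 7]
5 → replaces 6 → [1, 3, 5, 7]
8 → extends → [1, 3, 5, 7, 8]
Length 5; one witness is 2, 4, 6, 7, 8.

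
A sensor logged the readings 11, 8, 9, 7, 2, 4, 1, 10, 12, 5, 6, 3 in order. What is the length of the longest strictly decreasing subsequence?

5

Let dp[i] be the longest strictly decreasing subsequence ending at i:
i:      1  2  3  4  5  6  7  8  9 10 11 12
a[i]:  11  8  9  7  2  4  1 10 12  5  6  3
dp:     1  2  2  3  4  4  5  2  1  4  4  5
Maximum is 5.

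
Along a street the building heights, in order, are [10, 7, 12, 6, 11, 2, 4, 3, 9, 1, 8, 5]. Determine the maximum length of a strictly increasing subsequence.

Track the smallest tail for each achievable length (strict):
10 → extends → [10]
7 → replaces 10 → [7]
12 → extends → [7, 12]
6 → replaces 7 → [6, 12]
11 → replaces 12 → [6, 11]
2 → replaces 6 → [2, 11]
4 → replaces 11 → [2, 4]
3 → replaces 4 → [2, 3]
9 → extends → [2, 3, 9]
1 → replaces 2 → [1, 3, 9]
8 → replaces 9 → [1, 3, 8]
5 → replaces 8 → [1, 3, 5]
Three tails, so the longest strictly increasing subsequence has length 3 (e.g. 2, 4, 9).

3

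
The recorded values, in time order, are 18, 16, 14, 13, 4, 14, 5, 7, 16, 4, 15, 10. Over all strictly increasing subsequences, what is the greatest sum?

43

Let S[i] be the best sum of a strictly increasing subsequence ending at i:
i:      1  2  3  4  5  6  7  8  9 10 11 12
a[i]:  18 16 14 13  4 14  5  7 16  4 15 10
S:     18 16 14 13  4 27  9 16 43  4 42 26
Maximum is 43 (e.g. 13 + 14 + 16).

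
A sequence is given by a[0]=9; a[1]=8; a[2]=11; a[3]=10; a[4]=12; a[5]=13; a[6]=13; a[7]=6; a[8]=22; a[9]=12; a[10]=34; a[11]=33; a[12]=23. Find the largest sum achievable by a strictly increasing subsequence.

101

Let S[i] be the best sum of a strictly increasing subsequence ending at i:
i:       0   1   2   3   4   5   6   7   8   9  10  11  12
a[i]:    9   8  11  10  12  13  13   6  22  12  34  33  23
S:       9   8  20  19  32  45  45   6  67  32 101 100  90
Maximum is 101 (e.g. 9 + 11 + 12 + 13 + 22 + 34).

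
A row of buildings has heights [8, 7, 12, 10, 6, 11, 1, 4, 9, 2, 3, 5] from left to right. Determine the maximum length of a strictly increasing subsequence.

4

Let dp[i] be the length of the longest such subsequence ending at index i:
i:      1  2  3  4  5  6  7  8  9 10 11 12
a[i]:   8  7 12 10  6 11  1  4  9  2  3  5
dp:     1  1  2  2  1  3  1  2  3  2  3  4
Maximum dp value is 4.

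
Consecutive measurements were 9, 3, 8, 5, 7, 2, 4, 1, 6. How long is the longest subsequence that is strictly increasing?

3

Let dp[i] be the length of the longest such subsequence ending at index i:
i:     1 2 3 4 5 6 7 8 9
a[i]:  9 3 8 5 7 2 4 1 6
dp:    1 1 2 2 3 1 2 1 3
Maximum dp value is 3.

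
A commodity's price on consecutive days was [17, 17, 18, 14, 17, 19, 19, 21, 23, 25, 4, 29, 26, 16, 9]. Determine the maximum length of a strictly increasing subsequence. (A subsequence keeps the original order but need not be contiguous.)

7

Let dp[i] be the length of the longest such subsequence ending at index i:
i:      1  2  3  4  5  6  7  8  9 10 11 12 13 14 15
a[i]:  17 17 18 14 17 19 19 21 23 25  4 29 26 16  9
dp:     1  1  2  1  2  3  3  4  5  6  1  7  7  2  2
Maximum dp value is 7.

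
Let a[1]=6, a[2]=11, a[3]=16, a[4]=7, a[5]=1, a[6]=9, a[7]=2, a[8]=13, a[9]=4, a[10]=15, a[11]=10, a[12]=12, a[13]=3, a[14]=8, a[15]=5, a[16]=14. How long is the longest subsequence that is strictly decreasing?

5

Let dp[i] be the longest strictly decreasing subsequence ending at i:
i:      1  2  3  4  5  6  7  8  9 10 11 12 13 14 15 16
a[i]:   6 11 16  7  1  9  2 13  4 15 10 12  3  8  5 14
dp:     1  1  1  2  3  2  3  2  3  2  3  3  4  4  5  3
Maximum is 5.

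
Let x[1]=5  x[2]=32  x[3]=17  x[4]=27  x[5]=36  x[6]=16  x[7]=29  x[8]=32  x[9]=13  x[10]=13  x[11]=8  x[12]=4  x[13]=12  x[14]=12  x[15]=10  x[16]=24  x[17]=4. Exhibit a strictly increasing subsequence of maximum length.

Patience tails give the LIS length; then backtrack through the dp parents:
5 → extends → [5]
32 → extends → [5, 32]
17 → replaces 32 → [5, 17]
27 → extends → [5, 17, 27]
36 → extends → [5, 17, 27, 36]
16 → replaces 17 → [5, 16, 27, 36]
29 → replaces 36 → [5, 16, 27, 29]
32 → extends → [5, 16, 27, 29, 32]
13 → replaces 16 → [5, 13, 27, 29, 32]
13 → already a tail → [5, 13, 27, 29, 32]
8 → replaces 13 → [5, 8, 27, 29, 32]
4 → replaces 5 → [4, 8, 27, 29, 32]
12 → replaces 27 → [4, 8, 12, 29, 32]
12 → already a tail → [4, 8, 12, 29, 32]
10 → replaces 12 → [4, 8, 10, 29, 32]
24 → replaces 29 → [4, 8, 10, 24, 32]
4 → already a tail → [4, 8, 10, 24, 32]
Length 5; one witness is 5, 17, 27, 29, 32.

5, 17, 27, 29, 32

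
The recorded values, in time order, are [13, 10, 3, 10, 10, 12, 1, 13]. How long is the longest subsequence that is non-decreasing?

Track the smallest tail for each achievable length (allowing ties):
13 → extends → [13]
10 → replaces 13 → [10]
3 → replaces 10 → [3]
10 → extends → [3, 10]
10 → extends → [3, 10, 10]
12 → extends → [3, 10, 10, 12]
1 → replaces 3 → [1, 10, 10, 12]
13 → extends → [1, 10, 10, 12, 13]
Five tails, so the longest non-decreasing subsequence has length 5 (e.g. 10, 10, 10, 12, 13).

5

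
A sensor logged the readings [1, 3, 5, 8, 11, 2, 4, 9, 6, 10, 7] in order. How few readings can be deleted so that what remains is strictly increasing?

5

Fewest deletions = n − (longest strictly increasing subsequence).
i:      1  2  3  4  5  6  7  8  9 10 11
a[i]:   1  3  5  8 11  2  4  9  6 10  7
dp:     1  2  3  4  5  2  3  5  4  6  5
max dp = 6, so deletions = 11 − 6 = 5.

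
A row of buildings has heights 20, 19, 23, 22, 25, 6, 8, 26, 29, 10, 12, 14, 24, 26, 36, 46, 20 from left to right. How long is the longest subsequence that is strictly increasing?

9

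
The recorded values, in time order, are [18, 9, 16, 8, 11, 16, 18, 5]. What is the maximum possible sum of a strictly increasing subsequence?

Let S[i] be the best sum of a strictly increasing subsequence ending at i:
i:      1  2  3  4  5  6  7  8
a[i]:  18  9 16  8 11 16 18  5
S:     18  9 25  8 20 36 54  5
Maximum is 54 (e.g. 9 + 11 + 16 + 18).

54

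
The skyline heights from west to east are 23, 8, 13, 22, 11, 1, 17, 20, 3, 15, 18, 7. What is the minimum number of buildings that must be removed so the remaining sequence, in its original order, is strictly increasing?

8

Fewest deletions = n − (longest strictly increasing subsequence).
Patience tails:
23 → extends → [23]
8 → replaces 23 → [8]
13 → extends → [8, 13]
22 → extends → [8, 13, 22]
11 → replaces 13 → [8, 11, 22]
1 → replaces 8 → [1, 11, 22]
17 → replaces 22 → [1, 11, 17]
20 → extends → [1, 11, 17, 20]
3 → replaces 11 → [1, 3, 17, 20]
15 → replaces 17 → [1, 3, 15, 20]
18 → replaces 20 → [1, 3, 15, 18]
7 → replaces 15 → [1, 3, 7, 18]
Longest strictly increasing subsequence has length 4, so deletions = 12 − 4 = 8.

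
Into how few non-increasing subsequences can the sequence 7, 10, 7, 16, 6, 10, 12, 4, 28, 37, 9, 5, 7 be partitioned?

5

The minimum number of non-increasing subsequences covering a sequence equals the length of its longest strictly increasing subsequence.
LIS length is 5 (e.g. 7, 10, 16, 28, 37), so 5 piles are needed.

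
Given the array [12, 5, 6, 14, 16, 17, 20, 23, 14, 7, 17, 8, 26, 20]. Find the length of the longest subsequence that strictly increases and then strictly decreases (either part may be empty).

9

inc[i] = longest strictly increasing subsequence ending at i; dec[i] = longest strictly decreasing subsequence starting at i:
i:      1  2  3  4  5  6  7  8  9 10 11 12 13 14
a[i]:  12  5  6 14 16 17 20 23 14  7 17  8 26 20
inc:    1  1  2  3  4  5  6  7  3  3  5  4  8  6
dec:    2  1  1  2  3  3  3  3  2  1  2  1  2  1
Best peak at i=8 (value 23): inc=7, dec=3, length 7+3−1 = 9.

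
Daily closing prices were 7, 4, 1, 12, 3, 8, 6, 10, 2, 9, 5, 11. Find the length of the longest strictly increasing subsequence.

5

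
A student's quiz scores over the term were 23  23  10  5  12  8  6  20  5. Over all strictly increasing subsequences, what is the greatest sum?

Let S[i] be the best sum of a strictly increasing subsequence ending at i:
i:      1  2  3  4  5  6  7  8  9
a[i]:  23 23 10  5 12  8  6 20  5
S:     23 23 10  5 22 13 11 42  5
Maximum is 42 (e.g. 10 + 12 + 20).

42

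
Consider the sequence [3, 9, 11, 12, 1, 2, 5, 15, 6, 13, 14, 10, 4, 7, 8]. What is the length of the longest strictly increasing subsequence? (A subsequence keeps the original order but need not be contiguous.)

6

Track the smallest tail for each achievable length (strict):
3 → extends → [3]
9 → extends → [3, 9]
11 → extends → [3, 9, 11]
12 → extends → [3, 9, 11, 12]
1 → replaces 3 → [1, 9, 11, 12]
2 → replaces 9 → [1, 2, 11, 12]
5 → replaces 11 → [1, 2, 5, 12]
15 → extends → [1, 2, 5, 12, 15]
6 → replaces 12 → [1, 2, 5, 6, 15]
13 → replaces 15 → [1, 2, 5, 6, 13]
14 → extends → [1, 2, 5, 6, 13, 14]
10 → replaces 13 → [1, 2, 5, 6, 10, 14]
4 → replaces 5 → [1, 2, 4, 6, 10, 14]
7 → replaces 10 → [1, 2, 4, 6, 7, 14]
8 → replaces 14 → [1, 2, 4, 6, 7, 8]
Six tails, so the longest strictly increasing subsequence has length 6 (e.g. 3, 9, 11, 12, 13, 14).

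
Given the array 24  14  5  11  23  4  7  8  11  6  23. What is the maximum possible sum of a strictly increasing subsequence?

Let S[i] be the best sum of a strictly increasing subsequence ending at i:
i:      1  2  3  4  5  6  7  8  9 10 11
a[i]:  24 14  5 11 23  4  7  8 11  6 23
S:     24 14  5 16 39  4 12 20 31 11 54
Maximum is 54 (e.g. 5 + 7 + 8 + 11 + 23).

54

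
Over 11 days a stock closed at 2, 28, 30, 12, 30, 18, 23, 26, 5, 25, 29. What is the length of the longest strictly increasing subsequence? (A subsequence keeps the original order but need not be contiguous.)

6

Track the smallest tail for each achievable length (strict):
2 → extends → [2]
28 → extends → [2, 28]
30 → extends → [2, 28, 30]
12 → replaces 28 → [2, 12, 30]
30 → already a tail → [2, 12, 30]
18 → replaces 30 → [2, 12, 18]
23 → extends → [2, 12, 18, 23]
26 → extends → [2, 12, 18, 23, 26]
5 → replaces 12 → [2, 5, 18, 23, 26]
25 → replaces 26 → [2, 5, 18, 23, 25]
29 → extends → [2, 5, 18, 23, 25, 29]
Six tails, so the longest strictly increasing subsequence has length 6 (e.g. 2, 12, 18, 23, 26, 29).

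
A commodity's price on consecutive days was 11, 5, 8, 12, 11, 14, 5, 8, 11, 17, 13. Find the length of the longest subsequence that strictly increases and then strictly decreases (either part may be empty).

6

inc[i] = longest strictly increasing subsequence ending at i; dec[i] = longest strictly decreasing subsequence starting at i:
i:      1  2  3  4  5  6  7  8  9 10 11
a[i]:  11  5  8 12 11 14  5  8 11 17 13
inc:    1  1  2  3  3  4  1  2  3  5  4
dec:    3  1  2  3  2  2  1  1  1  2  1
Best peak at i=10 (value 17): inc=5, dec=2, length 5+2−1 = 6.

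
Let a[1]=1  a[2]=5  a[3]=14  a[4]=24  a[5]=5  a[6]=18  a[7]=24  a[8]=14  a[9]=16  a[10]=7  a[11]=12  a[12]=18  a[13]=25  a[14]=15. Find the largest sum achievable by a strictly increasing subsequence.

87

Let S[i] be the best sum of a strictly increasing subsequence ending at i:
i:      1  2  3  4  5  6  7  8  9 10 11 12 13 14
a[i]:   1  5 14 24  5 18 24 14 16  7 12 18 25 15
S:      1  6 20 44  6 38 62 20 36 13 25 54 87 40
Maximum is 87 (e.g. 1 + 5 + 14 + 18 + 24 + 25).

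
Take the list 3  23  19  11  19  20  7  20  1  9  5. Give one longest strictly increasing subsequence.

3, 11, 19, 20

Patience tails give the LIS length; then backtrack through the dp parents:
3 → extends → [3]
23 → extends → [3, 23]
19 → replaces 23 → [3, 19]
11 → replaces 19 → [3, 11]
19 → extends → [3, 11, 19]
20 → extends → [3, 11, 19, 20]
7 → replaces 11 → [3, 7, 19, 20]
20 → already a tail → [3, 7, 19, 20]
1 → replaces 3 → [1, 7, 19, 20]
9 → replaces 19 → [1, 7, 9, 20]
5 → replaces 7 → [1, 5, 9, 20]
Length 4; one witness is 3, 11, 19, 20.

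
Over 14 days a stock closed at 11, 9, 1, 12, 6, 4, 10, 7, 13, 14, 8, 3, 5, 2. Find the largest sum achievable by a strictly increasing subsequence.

Let S[i] be the best sum of a strictly increasing subsequence ending at i:
i:      1  2  3  4  5  6  7  8  9 10 11 12 13 14
a[i]:  11  9  1 12  6  4 10  7 13 14  8  3  5  2
S:     11  9  1 23  7  5 19 14 36 50 22  4 10  3
Maximum is 50 (e.g. 11 + 12 + 13 + 14).

50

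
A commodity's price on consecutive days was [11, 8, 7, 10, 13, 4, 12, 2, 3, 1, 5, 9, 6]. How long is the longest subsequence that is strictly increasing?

Track the smallest tail for each achievable length (strict):
11 → extends → [11]
8 → replaces 11 → [8]
7 → replaces 8 → [7]
10 → extends → [7, 10]
13 → extends → [7, 10, 13]
4 → replaces 7 → [4, 10, 13]
12 → replaces 13 → [4, 10, 12]
2 → replaces 4 → [2, 10, 12]
3 → replaces 10 → [2, 3, 12]
1 → replaces 2 → [1, 3, 12]
5 → replaces 12 → [1, 3, 5]
9 → extends → [1, 3, 5, 9]
6 → replaces 9 → [1, 3, 5, 6]
Four tails, so the longest strictly increasing subsequence has length 4 (e.g. 2, 3, 5, 9).

4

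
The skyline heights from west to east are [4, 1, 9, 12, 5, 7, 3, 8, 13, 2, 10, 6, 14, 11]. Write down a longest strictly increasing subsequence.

4, 5, 7, 8, 13, 14

Patience tails give the LIS length; then backtrack through the dp parents:
4 → extends → [4]
1 → replaces 4 → [1]
9 → extends → [1, 9]
12 → extends → [1, 9, 12]
5 → replaces 9 → [1, 5, 12]
7 → replaces 12 → [1, 5, 7]
3 → replaces 5 → [1, 3, 7]
8 → extends → [1, 3, 7, 8]
13 → extends → [1, 3, 7, 8, 13]
2 → replaces 3 → [1, 2, 7, 8, 13]
10 → replaces 13 → [1, 2, 7, 8, 10]
6 → replaces 7 → [1, 2, 6, 8, 10]
14 → extends → [1, 2, 6, 8, 10, 14]
11 → replaces 14 → [1, 2, 6, 8, 10, 11]
Length 6; one witness is 4, 5, 7, 8, 13, 14.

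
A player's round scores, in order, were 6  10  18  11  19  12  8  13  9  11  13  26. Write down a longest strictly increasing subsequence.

Patience tails give the LIS length; then backtrack through the dp parents:
6 → extends → [6]
10 → extends → [6, 10]
18 → extends → [6, 10, 18]
11 → replaces 18 → [6, 10, 11]
19 → extends → [6, 10, 11, 19]
12 → replaces 19 → [6, 10, 11, 12]
8 → replaces 10 → [6, 8, 11, 12]
13 → extends → [6, 8, 11, 12, 13]
9 → replaces 11 → [6, 8, 9, 12, 13]
11 → replaces 12 → [6, 8, 9, 11, 13]
13 → already a tail → [6, 8, 9, 11, 13]
26 → extends → [6, 8, 9, 11, 13, 26]
Length 6; one witness is 6, 10, 11, 12, 13, 26.

6, 10, 11, 12, 13, 26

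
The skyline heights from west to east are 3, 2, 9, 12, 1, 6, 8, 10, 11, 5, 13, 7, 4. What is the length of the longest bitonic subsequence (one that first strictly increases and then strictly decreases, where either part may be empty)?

8

inc[i] = longest strictly increasing subsequence ending at i; dec[i] = longest strictly decreasing subsequence starting at i:
i:      1  2  3  4  5  6  7  8  9 10 11 12 13
a[i]:   3  2  9 12  1  6  8 10 11  5 13  7  4
inc:    1  1  2  3  1  2  3  4  5  2  6  3  2
dec:    3  2  4  4  1  3  3  3  3  2  3  2  1
Best peak at i=11 (value 13): inc=6, dec=3, length 6+3−1 = 8.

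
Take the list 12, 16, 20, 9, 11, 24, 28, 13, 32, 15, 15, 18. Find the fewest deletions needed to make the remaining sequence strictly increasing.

6

Fewest deletions = n − (longest strictly increasing subsequence).
i:      1  2  3  4  5  6  7  8  9 10 11 12
a[i]:  12 16 20  9 11 24 28 13 32 15 15 18
dp:     1  2  3  1  2  4  5  3  6  4  4  5
max dp = 6, so deletions = 12 − 6 = 6.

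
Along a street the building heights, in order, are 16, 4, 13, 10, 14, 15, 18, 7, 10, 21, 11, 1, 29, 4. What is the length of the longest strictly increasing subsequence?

7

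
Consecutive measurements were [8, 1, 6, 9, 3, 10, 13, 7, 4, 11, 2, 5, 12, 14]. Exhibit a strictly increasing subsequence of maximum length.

1, 6, 9, 10, 11, 12, 14

Patience tails give the LIS length; then backtrack through the dp parents:
8 → extends → [8]
1 → replaces 8 → [1]
6 → extends → [1, 6]
9 → extends → [1, 6, 9]
3 → replaces 6 → [1, 3, 9]
10 → extends → [1, 3, 9, 10]
13 → extends → [1, 3, 9, 10, 13]
7 → replaces 9 → [1, 3, 7, 10, 13]
4 → replaces 7 → [1, 3, 4, 10, 13]
11 → replaces 13 → [1, 3, 4, 10, 11]
2 → replaces 3 → [1, 2, 4, 10, 11]
5 → replaces 10 → [1, 2, 4, 5, 11]
12 → extends → [1, 2, 4, 5, 11, 12]
14 → extends → [1, 2, 4, 5, 11, 12, 14]
Length 7; one witness is 1, 6, 9, 10, 11, 12, 14.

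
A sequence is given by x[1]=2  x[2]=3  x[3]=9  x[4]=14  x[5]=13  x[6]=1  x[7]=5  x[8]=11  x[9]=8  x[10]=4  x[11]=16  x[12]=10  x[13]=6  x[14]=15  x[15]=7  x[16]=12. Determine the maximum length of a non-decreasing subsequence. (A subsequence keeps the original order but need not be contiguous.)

Track the smallest tail for each achievable length (allowing ties):
2 → extends → [2]
3 → extends → [2, 3]
9 → extends → [2, 3, 9]
14 → extends → [2, 3, 9, 14]
13 → replaces 14 → [2, 3, 9, 13]
1 → replaces 2 → [1, 3, 9, 13]
5 → replaces 9 → [1, 3, 5, 13]
11 → replaces 13 → [1, 3, 5, 11]
8 → replaces 11 → [1, 3, 5, 8]
4 → replaces 5 → [1, 3, 4, 8]
16 → extends → [1, 3, 4, 8, 16]
10 → replaces 16 → [1, 3, 4, 8, 10]
6 → replaces 8 → [1, 3, 4, 6, 10]
15 → extends → [1, 3, 4, 6, 10, 15]
7 → replaces 10 → [1, 3, 4, 6, 7, 15]
12 → replaces 15 → [1, 3, 4, 6, 7, 12]
Six tails, so the longest non-decreasing subsequence has length 6 (e.g. 2, 3, 5, 8, 10, 15).

6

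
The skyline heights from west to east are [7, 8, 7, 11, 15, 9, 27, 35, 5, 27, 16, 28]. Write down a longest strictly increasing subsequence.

7, 8, 11, 15, 27, 35

Patience tails give the LIS length; then backtrack through the dp parents:
7 → extends → [7]
8 → extends → [7, 8]
7 → already a tail → [7, 8]
11 → extends → [7, 8, 11]
15 → extends → [7, 8, 11, 15]
9 → replaces 11 → [7, 8, 9, 15]
27 → extends → [7, 8, 9, 15, 27]
35 → extends → [7, 8, 9, 15, 27, 35]
5 → replaces 7 → [5, 8, 9, 15, 27, 35]
27 → already a tail → [5, 8, 9, 15, 27, 35]
16 → replaces 27 → [5, 8, 9, 15, 16, 35]
28 → replaces 35 → [5, 8, 9, 15, 16, 28]
Length 6; one witness is 7, 8, 11, 15, 27, 35.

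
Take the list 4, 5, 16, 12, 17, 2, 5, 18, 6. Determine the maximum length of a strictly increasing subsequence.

5

Let dp[i] be the length of the longest such subsequence ending at index i:
i:      1  2  3  4  5  6  7  8  9
a[i]:   4  5 16 12 17  2  5 18  6
dp:     1  2  3  3  4  1  2  5  3
Maximum dp value is 5.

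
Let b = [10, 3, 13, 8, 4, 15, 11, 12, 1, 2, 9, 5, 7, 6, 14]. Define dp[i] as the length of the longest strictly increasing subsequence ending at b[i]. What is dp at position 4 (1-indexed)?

2

dp[i] = 1 + max{dp[j] : j<i, b[j]<b[i]} (or 1 if no such j):
i:      1  2  3  4  5  6  7  8  9 10 11 12 13 14 15
b[i]:  10  3 13  8  4 15 11 12  1  2  9  5  7  6 14
dp:     1  1  2  2  2  3  3  4  1  2  3  3  4  4  5
At index 4 the value is 2.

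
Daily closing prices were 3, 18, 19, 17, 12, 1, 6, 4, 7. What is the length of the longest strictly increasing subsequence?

3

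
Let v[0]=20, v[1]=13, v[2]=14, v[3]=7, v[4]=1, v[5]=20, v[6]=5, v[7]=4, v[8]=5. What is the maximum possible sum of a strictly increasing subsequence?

Let S[i] be the best sum of a strictly increasing subsequence ending at i:
i:      0  1  2  3  4  5  6  7  8
v[i]:  20 13 14  7  1 20  5  4  5
S:     20 13 27  7  1 47  6  5 10
Maximum is 47 (e.g. 13 + 14 + 20).

47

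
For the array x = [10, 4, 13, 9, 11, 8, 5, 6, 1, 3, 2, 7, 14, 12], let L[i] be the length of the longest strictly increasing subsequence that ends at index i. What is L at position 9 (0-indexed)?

2

dp[i] = 1 + max{dp[j] : j<i, x[j]<x[i]} (or 1 if no such j):
i:      0  1  2  3  4  5  6  7  8  9 10 11 12 13
x[i]:  10  4 13  9 11  8  5  6  1  3  2  7 14 12
dp:     1  1  2  2  3  2  2  3  1  2  2  4  5  5
At index 9 the value is 2.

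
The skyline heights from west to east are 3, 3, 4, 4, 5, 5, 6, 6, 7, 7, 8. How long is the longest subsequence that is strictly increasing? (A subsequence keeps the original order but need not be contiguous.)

6

Track the smallest tail for each achievable length (strict):
3 → extends → [3]
3 → already a tail → [3]
4 → extends → [3, 4]
4 → already a tail → [3, 4]
5 → extends → [3, 4, 5]
5 → already a tail → [3, 4, 5]
6 → extends → [3, 4, 5, 6]
6 → already a tail → [3, 4, 5, 6]
7 → extends → [3, 4, 5, 6, 7]
7 → already a tail → [3, 4, 5, 6, 7]
8 → extends → [3, 4, 5, 6, 7, 8]
Six tails, so the longest strictly increasing subsequence has length 6 (e.g. 3, 4, 5, 6, 7, 8).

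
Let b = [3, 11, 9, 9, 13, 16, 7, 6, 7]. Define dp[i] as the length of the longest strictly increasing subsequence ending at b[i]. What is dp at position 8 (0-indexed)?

3

dp[i] = 1 + max{dp[j] : j<i, b[j]<b[i]} (or 1 if no such j):
i:      0  1  2  3  4  5  6  7  8
b[i]:   3 11  9  9 13 16  7  6  7
dp:     1  2  2  2  3  4  2  2  3
At index 8 the value is 3.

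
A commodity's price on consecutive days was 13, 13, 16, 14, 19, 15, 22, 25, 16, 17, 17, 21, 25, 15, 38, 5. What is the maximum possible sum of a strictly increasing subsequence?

Let S[i] be the best sum of a strictly increasing subsequence ending at i:
i:       1   2   3   4   5   6   7   8   9  10  11  12  13  14  15  16
a[i]:   13  13  16  14  19  15  22  25  16  17  17  21  25  15  38   5
S:      13  13  29  27  48  42  70  95  58  75  75  96 121  42 159   5
Maximum is 159 (e.g. 13 + 14 + 15 + 16 + 17 + 21 + 25 + 38).

159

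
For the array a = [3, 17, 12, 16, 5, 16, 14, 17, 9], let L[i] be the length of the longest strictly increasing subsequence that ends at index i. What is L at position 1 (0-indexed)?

2

dp[i] = 1 + max{dp[j] : j<i, a[j]<a[i]} (or 1 if no such j):
i:      0  1  2  3  4  5  6  7  8
a[i]:   3 17 12 16  5 16 14 17  9
dp:     1  2  2  3  2  3  3  4  3
At index 1 the value is 2.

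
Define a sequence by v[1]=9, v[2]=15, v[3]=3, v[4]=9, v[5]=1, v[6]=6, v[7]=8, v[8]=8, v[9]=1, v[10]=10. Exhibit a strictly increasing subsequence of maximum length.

Patience tails give the LIS length; then backtrack through the dp parents:
9 → extends → [9]
15 → extends → [9, 15]
3 → replaces 9 → [3, 15]
9 → replaces 15 → [3, 9]
1 → replaces 3 → [1, 9]
6 → replaces 9 → [1, 6]
8 → extends → [1, 6, 8]
8 → already a tail → [1, 6, 8]
1 → already a tail → [1, 6, 8]
10 → extends → [1, 6, 8, 10]
Length 4; one witness is 3, 6, 8, 10.

3, 6, 8, 10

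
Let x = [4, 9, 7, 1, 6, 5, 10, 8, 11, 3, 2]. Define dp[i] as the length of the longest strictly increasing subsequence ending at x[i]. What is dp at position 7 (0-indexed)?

dp[i] = 1 + max{dp[j] : j<i, x[j]<x[i]} (or 1 if no such j):
i:      0  1  2  3  4  5  6  7  8  9 10
x[i]:   4  9  7  1  6  5 10  8 11  3  2
dp:     1  2  2  1  2  2  3  3  4  2  2
At index 7 the value is 3.

3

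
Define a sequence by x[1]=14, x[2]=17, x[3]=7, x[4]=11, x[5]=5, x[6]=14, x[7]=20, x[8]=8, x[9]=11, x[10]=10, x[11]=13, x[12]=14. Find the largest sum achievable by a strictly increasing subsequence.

53

Let S[i] be the best sum of a strictly increasing subsequence ending at i:
i:      1  2  3  4  5  6  7  8  9 10 11 12
x[i]:  14 17  7 11  5 14 20  8 11 10 13 14
S:     14 31  7 18  5 32 52 15 26 25 39 53
Maximum is 53 (e.g. 7 + 8 + 11 + 13 + 14).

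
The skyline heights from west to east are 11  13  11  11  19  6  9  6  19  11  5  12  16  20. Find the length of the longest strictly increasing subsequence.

6

Track the smallest tail for each achievable length (strict):
11 → extends → [11]
13 → extends → [11, 13]
11 → already a tail → [11, 13]
11 → already a tail → [11, 13]
19 → extends → [11, 13, 19]
6 → replaces 11 → [6, 13, 19]
9 → replaces 13 → [6, 9, 19]
6 → already a tail → [6, 9, 19]
19 → already a tail → [6, 9, 19]
11 → replaces 19 → [6, 9, 11]
5 → replaces 6 → [5, 9, 11]
12 → extends → [5, 9, 11, 12]
16 → extends → [5, 9, 11, 12, 16]
20 → extends → [5, 9, 11, 12, 16, 20]
Six tails, so the longest strictly increasing subsequence has length 6 (e.g. 6, 9, 11, 12, 16, 20).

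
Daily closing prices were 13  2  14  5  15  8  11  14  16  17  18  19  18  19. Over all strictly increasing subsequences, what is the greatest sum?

112

Let S[i] be the best sum of a strictly increasing subsequence ending at i:
i:       1   2   3   4   5   6   7   8   9  10  11  12  13  14
a[i]:   13   2  14   5  15   8  11  14  16  17  18  19  18  19
S:      13   2  27   7  42  15  26  40  58  75  93 112  93 112
Maximum is 112 (e.g. 13 + 14 + 15 + 16 + 17 + 18 + 19).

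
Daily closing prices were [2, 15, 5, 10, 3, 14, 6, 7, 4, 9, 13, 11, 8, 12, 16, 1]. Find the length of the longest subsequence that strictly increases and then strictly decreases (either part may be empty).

inc[i] = longest strictly increasing subsequence ending at i; dec[i] = longest strictly decreasing subsequence starting at i:
i:      1  2  3  4  5  6  7  8  9 10 11 12 13 14 15 16
a[i]:   2 15  5 10  3 14  6  7  4  9 13 11  8 12 16  1
inc:    1  2  2  3  2  4  3  4  3  5  6  6  5  7  8  1
dec:    2  6  3  4  2  5  3  3  2  3  4  3  2  2  2  1
Best peak at i=11 (value 13): inc=6, dec=4, length 6+4−1 = 9.

9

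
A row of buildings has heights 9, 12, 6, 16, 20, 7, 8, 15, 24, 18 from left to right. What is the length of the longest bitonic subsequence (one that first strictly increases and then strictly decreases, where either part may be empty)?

6

inc[i] = longest strictly increasing subsequence ending at i; dec[i] = longest strictly decreasing subsequence starting at i:
i:      1  2  3  4  5  6  7  8  9 10
a[i]:   9 12  6 16 20  7  8 15 24 18
inc:    1  2  1  3  4  2  3  4  5  5
dec:    2  2  1  2  2  1  1  1  2  1
Best peak at i=9 (value 24): inc=5, dec=2, length 5+2−1 = 6.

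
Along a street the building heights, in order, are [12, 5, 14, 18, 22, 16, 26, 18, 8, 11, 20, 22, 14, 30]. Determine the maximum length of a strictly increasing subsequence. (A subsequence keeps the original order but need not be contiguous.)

7

Track the smallest tail for each achievable length (strict):
12 → extends → [12]
5 → replaces 12 → [5]
14 → extends → [5, 14]
18 → extends → [5, 14, 18]
22 → extends → [5, 14, 18, 22]
16 → replaces 18 → [5, 14, 16, 22]
26 → extends → [5, 14, 16, 22, 26]
18 → replaces 22 → [5, 14, 16, 18, 26]
8 → replaces 14 → [5, 8, 16, 18, 26]
11 → replaces 16 → [5, 8, 11, 18, 26]
20 → replaces 26 → [5, 8, 11, 18, 20]
22 → extends → [5, 8, 11, 18, 20, 22]
14 → replaces 18 → [5, 8, 11, 14, 20, 22]
30 → extends → [5, 8, 11, 14, 20, 22, 30]
Seven tails, so the longest strictly increasing subsequence has length 7 (e.g. 12, 14, 16, 18, 20, 22, 30).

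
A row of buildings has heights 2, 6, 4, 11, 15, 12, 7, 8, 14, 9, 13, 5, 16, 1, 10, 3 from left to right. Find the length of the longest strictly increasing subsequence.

Let dp[i] be the length of the longest such subsequence ending at index i:
i:      1  2  3  4  5  6  7  8  9 10 11 12 13 14 15 16
a[i]:   2  6  4 11 15 12  7  8 14  9 13  5 16  1 10  3
dp:     1  2  2  3  4  4  3  4  5  5  6  3  7  1  6  2
Maximum dp value is 7.

7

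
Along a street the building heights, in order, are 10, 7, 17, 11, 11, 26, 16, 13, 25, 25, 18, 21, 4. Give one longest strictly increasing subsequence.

10, 11, 16, 18, 21

Patience tails give the LIS length; then backtrack through the dp parents:
10 → extends → [10]
7 → replaces 10 → [7]
17 → extends → [7, 17]
11 → replaces 17 → [7, 11]
11 → already a tail → [7, 11]
26 → extends → [7, 11, 26]
16 → replaces 26 → [7, 11, 16]
13 → replaces 16 → [7, 11, 13]
25 → extends → [7, 11, 13, 25]
25 → already a tail → [7, 11, 13, 25]
18 → replaces 25 → [7, 11, 13, 18]
21 → extends → [7, 11, 13, 18, 21]
4 → replaces 7 → [4, 11, 13, 18, 21]
Length 5; one witness is 10, 11, 16, 18, 21.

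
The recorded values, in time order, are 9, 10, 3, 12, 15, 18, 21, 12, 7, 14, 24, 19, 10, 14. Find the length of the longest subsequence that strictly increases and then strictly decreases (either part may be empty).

9

inc[i] = longest strictly increasing subsequence ending at i; dec[i] = longest strictly decreasing subsequence starting at i:
i:      1  2  3  4  5  6  7  8  9 10 11 12 13 14
a[i]:   9 10  3 12 15 18 21 12  7 14 24 19 10 14
inc:    1  2  1  3  4  5  6  3  2  4  7  6  3  4
dec:    2  2  1  2  3  3  3  2  1  2  3  2  1  1
Best peak at i=11 (value 24): inc=7, dec=3, length 7+3−1 = 9.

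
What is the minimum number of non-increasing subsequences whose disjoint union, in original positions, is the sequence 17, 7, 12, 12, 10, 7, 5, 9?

Place each on the leftmost legal pile:
17 → new pile 1 (tops now [17])
7 → pile 1 (tops now [7])
12 → new pile 2 (tops now [7, 12])
12 → pile 2 (tops now [7, 12])
10 → pile 2 (tops now [7, 10])
7 → pile 1 (tops now [7, 10])
5 → pile 1 (tops now [5, 10])
9 → pile 2 (tops now [5, 9])
Two piles.

2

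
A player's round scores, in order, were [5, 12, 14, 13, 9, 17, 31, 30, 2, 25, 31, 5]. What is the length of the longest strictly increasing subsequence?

6

Let dp[i] be the length of the longest such subsequence ending at index i:
i:      1  2  3  4  5  6  7  8  9 10 11 12
a[i]:   5 12 14 13  9 17 31 30  2 25 31  5
dp:     1  2  3  3  2  4  5  5  1  5  6  2
Maximum dp value is 6.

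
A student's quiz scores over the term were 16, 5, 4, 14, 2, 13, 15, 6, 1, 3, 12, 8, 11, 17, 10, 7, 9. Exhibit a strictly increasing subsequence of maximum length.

5, 6, 8, 11, 17

Patience tails give the LIS length; then backtrack through the dp parents:
16 → extends → [16]
5 → replaces 16 → [5]
4 → replaces 5 → [4]
14 → extends → [4, 14]
2 → replaces 4 → [2, 14]
13 → replaces 14 → [2, 13]
15 → extends → [2, 13, 15]
6 → replaces 13 → [2, 6, 15]
1 → replaces 2 → [1, 6, 15]
3 → replaces 6 → [1, 3, 15]
12 → replaces 15 → [1, 3, 12]
8 → replaces 12 → [1, 3, 8]
11 → extends → [1, 3, 8, 11]
17 → extends → [1, 3, 8, 11, 17]
10 → replaces 11 → [1, 3, 8, 10, 17]
7 → replaces 8 → [1, 3, 7, 10, 17]
9 → replaces 10 → [1, 3, 7, 9, 17]
Length 5; one witness is 5, 6, 8, 11, 17.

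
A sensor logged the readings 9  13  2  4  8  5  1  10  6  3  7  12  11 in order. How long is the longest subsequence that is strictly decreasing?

Negate each value so 'decreasing' becomes 'increasing', then run patience tails on the negated sequence:
-9 → extends → [-9]
-13 → replaces -9 → [-13]
-2 → extends → [-13, -2]
-4 → replaces -2 → [-13, -4]
-8 → replaces -4 → [-13, -8]
-5 → extends → [-13, -8, -5]
-1 → extends → [-13, -8, -5, -1]
-10 → replaces -8 → [-13, -10, -5, -1]
-6 → replaces -5 → [-13, -10, -6, -1]
-3 → replaces -1 → [-13, -10, -6, -3]
-7 → replaces -6 → [-13, -10, -7, -3]
-12 → replaces -10 → [-13, -12, -7, -3]
-11 → replaces -7 → [-13, -12, -11, -3]
Four tails, so the longest strictly decreasing subsequence of the original has length 4.

4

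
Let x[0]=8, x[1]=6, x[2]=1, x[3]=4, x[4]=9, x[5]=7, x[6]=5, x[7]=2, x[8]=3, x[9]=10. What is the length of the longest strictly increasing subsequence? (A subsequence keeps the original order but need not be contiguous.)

4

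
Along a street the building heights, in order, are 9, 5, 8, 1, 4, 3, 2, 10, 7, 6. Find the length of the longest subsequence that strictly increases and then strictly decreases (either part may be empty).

5

inc[i] = longest strictly increasing subsequence ending at i; dec[i] = longest strictly decreasing subsequence starting at i:
i:      1  2  3  4  5  6  7  8  9 10
a[i]:   9  5  8  1  4  3  2 10  7  6
inc:    1  1  2  1  2  2  2  3  3  3
dec:    5  4  4  1  3  2  1  3  2  1
Best peak at i=1 (value 9): inc=1, dec=5, length 1+5−1 = 5.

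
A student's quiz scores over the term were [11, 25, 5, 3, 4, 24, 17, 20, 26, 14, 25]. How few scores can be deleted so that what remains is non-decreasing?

6

Fewest deletions = n − (longest non-decreasing subsequence).
Patience tails:
11 → extends → [11]
25 → extends → [11, 25]
5 → replaces 11 → [5, 25]
3 → replaces 5 → [3, 25]
4 → replaces 25 → [3, 4]
24 → extends → [3, 4, 24]
17 → replaces 24 → [3, 4, 17]
20 → extends → [3, 4, 17, 20]
26 → extends → [3, 4, 17, 20, 26]
14 → replaces 17 → [3, 4, 14, 20, 26]
25 → replaces 26 → [3, 4, 14, 20, 25]
Longest non-decreasing subsequence has length 5, so deletions = 11 − 5 = 6.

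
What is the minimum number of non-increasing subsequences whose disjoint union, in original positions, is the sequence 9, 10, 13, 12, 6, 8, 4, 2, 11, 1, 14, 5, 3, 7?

Place each on the leftmost legal pile:
9 → new pile 1 (tops now [9])
10 → new pile 2 (tops now [9, 10])
13 → new pile 3 (tops now [9, 10, 13])
12 → pile 3 (tops now [9, 10, 12])
6 → pile 1 (tops now [6, 10, 12])
8 → pile 2 (tops now [6, 8, 12])
4 → pile 1 (tops now [4, 8, 12])
2 → pile 1 (tops now [2, 8, 12])
11 → pile 3 (tops now [2, 8, 11])
1 → pile 1 (tops now [1, 8, 11])
14 → new pile 4 (tops now [1, 8, 11, 14])
5 → pile 2 (tops now [1, 5, 11, 14])
3 → pile 2 (tops now [1, 3, 11, 14])
7 → pile 3 (tops now [1, 3, 7, 14])
Four piles.

4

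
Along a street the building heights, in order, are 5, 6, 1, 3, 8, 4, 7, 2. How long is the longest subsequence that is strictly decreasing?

Let dp[i] be the longest strictly decreasing subsequence ending at i:
i:     1 2 3 4 5 6 7 8
a[i]:  5 6 1 3 8 4 7 2
dp:    1 1 2 2 1 2 2 3
Maximum is 3.

3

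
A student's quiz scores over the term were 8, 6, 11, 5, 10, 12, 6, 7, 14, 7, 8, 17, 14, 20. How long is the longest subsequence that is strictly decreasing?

Negate each value so 'decreasing' becomes 'increasing', then run patience tails on the negated sequence:
-8 → extends → [-8]
-6 → extends → [-8, -6]
-11 → replaces -8 → [-11, -6]
-5 → extends → [-11, -6, -5]
-10 → replaces -6 → [-11, -10, -5]
-12 → replaces -11 → [-12, -10, -5]
-6 → replaces -5 → [-12, -10, -6]
-7 → replaces -6 → [-12, -10, -7]
-14 → replaces -12 → [-14, -10, -7]
-7 → already a tail → [-14, -10, -7]
-8 → replaces -7 → [-14, -10, -8]
-17 → replaces -14 → [-17, -10, -8]
-14 → replaces -10 → [-17, -14, -8]
-20 → replaces -17 → [-20, -14, -8]
Three tails, so the longest strictly decreasing subsequence of the original has length 3.

3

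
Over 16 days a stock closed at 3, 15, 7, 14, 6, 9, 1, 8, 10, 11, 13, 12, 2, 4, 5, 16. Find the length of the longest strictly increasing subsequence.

7

Track the smallest tail for each achievable length (strict):
3 → extends → [3]
15 → extends → [3, 15]
7 → replaces 15 → [3, 7]
14 → extends → [3, 7, 14]
6 → replaces 7 → [3, 6, 14]
9 → replaces 14 → [3, 6, 9]
1 → replaces 3 → [1, 6, 9]
8 → replaces 9 → [1, 6, 8]
10 → extends → [1, 6, 8, 10]
11 → extends → [1, 6, 8, 10, 11]
13 → extends → [1, 6, 8, 10, 11, 13]
12 → replaces 13 → [1, 6, 8, 10, 11, 12]
2 → replaces 6 → [1, 2, 8, 10, 11, 12]
4 → replaces 8 → [1, 2, 4, 10, 11, 12]
5 → replaces 10 → [1, 2, 4, 5, 11, 12]
16 → extends → [1, 2, 4, 5, 11, 12, 16]
Seven tails, so the longest strictly increasing subsequence has length 7 (e.g. 3, 7, 9, 10, 11, 13, 16).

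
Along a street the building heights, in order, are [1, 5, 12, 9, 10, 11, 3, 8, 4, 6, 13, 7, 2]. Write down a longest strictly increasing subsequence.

1, 5, 9, 10, 11, 13

Patience tails give the LIS length; then backtrack through the dp parents:
1 → extends → [1]
5 → extends → [1, 5]
12 → extends → [1, 5, 12]
9 → replaces 12 → [1, 5, 9]
10 → extends → [1, 5, 9, 10]
11 → extends → [1, 5, 9, 10, 11]
3 → replaces 5 → [1, 3, 9, 10, 11]
8 → replaces 9 → [1, 3, 8, 10, 11]
4 → replaces 8 → [1, 3, 4, 10, 11]
6 → replaces 10 → [1, 3, 4, 6, 11]
13 → extends → [1, 3, 4, 6, 11, 13]
7 → replaces 11 → [1, 3, 4, 6, 7, 13]
2 → replaces 3 → [1, 2, 4, 6, 7, 13]
Length 6; one witness is 1, 5, 9, 10, 11, 13.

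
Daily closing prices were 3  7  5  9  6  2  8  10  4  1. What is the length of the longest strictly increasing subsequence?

5

Track the smallest tail for each achievable length (strict):
3 → extends → [3]
7 → extends → [3, 7]
5 → replaces 7 → [3, 5]
9 → extends → [3, 5, 9]
6 → replaces 9 → [3, 5, 6]
2 → replaces 3 → [2, 5, 6]
8 → extends → [2, 5, 6, 8]
10 → extends → [2, 5, 6, 8, 10]
4 → replaces 5 → [2, 4, 6, 8, 10]
1 → replaces 2 → [1, 4, 6, 8, 10]
Five tails, so the longest strictly increasing subsequence has length 5 (e.g. 3, 5, 6, 8, 10).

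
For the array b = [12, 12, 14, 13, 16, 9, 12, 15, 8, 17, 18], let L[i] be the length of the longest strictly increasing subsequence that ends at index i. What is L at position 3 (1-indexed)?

2

dp[i] = 1 + max{dp[j] : j<i, b[j]<b[i]} (or 1 if no such j):
i:      1  2  3  4  5  6  7  8  9 10 11
b[i]:  12 12 14 13 16  9 12 15  8 17 18
dp:     1  1  2  2  3  1  2  3  1  4  5
At index 3 the value is 2.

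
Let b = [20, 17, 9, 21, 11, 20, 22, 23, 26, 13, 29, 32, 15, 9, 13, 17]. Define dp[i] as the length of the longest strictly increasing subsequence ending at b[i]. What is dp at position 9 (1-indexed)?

6

dp[i] = 1 + max{dp[j] : j<i, b[j]<b[i]} (or 1 if no such j):
i:      1  2  3  4  5  6  7  8  9 10 11 12 13 14 15 16
b[i]:  20 17  9 21 11 20 22 23 26 13 29 32 15  9 13 17
dp:     1  1  1  2  2  3  4  5  6  3  7  8  4  1  3  5
At index 9 the value is 6.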